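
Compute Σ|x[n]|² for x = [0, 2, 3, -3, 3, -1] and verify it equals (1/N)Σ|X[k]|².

Time domain:
Σ|x[n]|² = |0|² + |2|² + |3|² + |-3|² + |3|² + |-1|² = 32.0000

Frequency domain:
(1/6)Σ|X[k]|² = (1/6)(|4|² + |0.5000-2.5981i|² + |-6.5000-2.5981i|² + |8|² + |-6.5000+2.5981i|² + |0.5000+2.5981i|²) = (1/6)·192.0000 = 32.0000

Both sides agree, confirming Parseval's theorem.

Σ|x[n]|² = (1/N)Σ|X[k]|² = 32.0000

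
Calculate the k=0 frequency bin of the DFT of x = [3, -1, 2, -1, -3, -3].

X[0] = Σ(n=0 to 5) x[n] · ω_6^0 = Σ x[n]
= (3) + (-1) + (2) + (-1) + (-3) + (-3)

X[0] = -3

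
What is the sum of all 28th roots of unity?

Sum of all nth roots of unity equals 0 for n > 1 (geometric series with r ≠ 1).

0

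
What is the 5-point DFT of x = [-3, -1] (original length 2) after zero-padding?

Original 2-point DFT: [-4, -2]
Zero-padded 5-point DFT provides frequency interpolation.

DFT_5([x, 0, ...]) = [-4, -3.3090+0.9511i, -2.1910+0.5878i, -2.1910-0.5878i, -3.3090-0.9511i]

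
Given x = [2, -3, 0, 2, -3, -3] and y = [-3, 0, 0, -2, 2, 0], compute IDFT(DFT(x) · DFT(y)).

(x ⊛ y)[n] = Σ(m=0 to 5) x[m] · y[(n-m) mod 6]

Computing each output sample:
(x ⊛ y)[0] = -10
(x ⊛ y)[1] = 19
(x ⊛ y)[2] = 0
(x ⊛ y)[3] = -16
(x ⊛ y)[4] = 19
(x ⊛ y)[5] = 3

x ⊛ y = [-10, 19, 0, -16, 19, 3]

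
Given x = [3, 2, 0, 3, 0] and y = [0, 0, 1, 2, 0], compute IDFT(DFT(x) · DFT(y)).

(x ⊛ y)[n] = Σ(m=0 to 4) x[m] · y[(n-m) mod 5]

Computing each output sample:
(x ⊛ y)[0] = 3
(x ⊛ y)[1] = 6
(x ⊛ y)[2] = 3
(x ⊛ y)[3] = 8
(x ⊛ y)[4] = 4

x ⊛ y = [3, 6, 3, 8, 4]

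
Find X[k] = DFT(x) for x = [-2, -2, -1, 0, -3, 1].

X[k] = Σ(n=0 to 5) x[n] · ω_6^(nk)
where ω_6 = e^(-2πi/6)

Computing each X[k]:
X[0] = -7
X[1] = -0.5000+0.8660i
X[2] = 0.5000+4.3301i
X[3] = -5
X[4] = 0.5000-4.3301i
X[5] = -0.5000-0.8660i

X = [-7, -0.5000+0.8660i, 0.5000+4.3301i, -5, 0.5000-4.3301i, -0.5000-0.8660i]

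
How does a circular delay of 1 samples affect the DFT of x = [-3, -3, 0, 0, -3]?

Time shift by 1: X_shifted[k] = ω_5^(1k) · X[k]
Shifted x = [-3, -3, -3, 0, 0]

DFT(x[n-1]) = [-9, -1.5000+4.6165i, -1.5000-1.0898i, -1.5000+1.0898i, -1.5000-4.6165i]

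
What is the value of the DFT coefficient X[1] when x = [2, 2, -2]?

X[1] = Σ(n=0 to 2) x[n] · ω_3^(1n) where ω_3 = e^(-2πi/3)
= (2)·ω_3^0 + (2)·ω_3^1 + (-2)·ω_3^2

X[1] = 2.0000-3.4641i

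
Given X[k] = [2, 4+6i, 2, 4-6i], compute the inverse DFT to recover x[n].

x[n] = (1/4) Σ(k=0 to 3) X[k] · e^(2πikn/4)

Computing each x[n]:
x[0] = 3
x[1] = -3
x[2] = -1
x[3] = 3

x = [3, -3, -1, 3]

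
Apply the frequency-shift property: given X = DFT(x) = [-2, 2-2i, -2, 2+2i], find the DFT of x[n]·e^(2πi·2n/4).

Modulation property: DFT(ω_4^(-2n)·x[n]) = X[(k-2) mod 4], so circularly shift X by 2 positions.

X[k-2] = [-2, 2+2i, -2, 2-2i]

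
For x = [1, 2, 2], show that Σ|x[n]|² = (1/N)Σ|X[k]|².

Time domain:
Σ|x[n]|² = |1|² + |2|² + |2|² = 9.0000

Frequency domain:
(1/3)Σ|X[k]|² = (1/3)(|5|² + |-1|² + |-1|²) = (1/3)·27.0000 = 9.0000

Both sides agree, confirming Parseval's theorem.

Σ|x[n]|² = (1/N)Σ|X[k]|² = 9.0000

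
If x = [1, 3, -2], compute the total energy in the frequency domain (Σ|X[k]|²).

Parseval: Σ|x[n]|² = (1/N)Σ|X[k]|², so Σ|X[k]|² = N·Σ|x[n]|² = 3·14.0000

Σ|X[k]|² = N·Σ|x[n]|² = 3·14.0000 = 42.0000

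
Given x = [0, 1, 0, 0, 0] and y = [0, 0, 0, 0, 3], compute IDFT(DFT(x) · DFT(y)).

(x ⊛ y)[n] = Σ(m=0 to 4) x[m] · y[(n-m) mod 5]

Computing each output sample:
(x ⊛ y)[0] = 3
(x ⊛ y)[1] = 0
(x ⊛ y)[2] = 0
(x ⊛ y)[3] = 0
(x ⊛ y)[4] = 0

x ⊛ y = [3, 0, 0, 0, 0]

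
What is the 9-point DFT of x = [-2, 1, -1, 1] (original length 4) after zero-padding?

Original 4-point DFT: [-1, -1, -5, -1]
Zero-padded 9-point DFT provides frequency interpolation.

DFT_9([x, 0, ...]) = [-1, -1.9076-0.5240i, -1.3867+0.2232i, -1.0000-1.7321i, -4.2057-1.8508i, -4.2057+1.8508i, -1.0000+1.7321i, -1.3867-0.2232i, -1.9076+0.5240i]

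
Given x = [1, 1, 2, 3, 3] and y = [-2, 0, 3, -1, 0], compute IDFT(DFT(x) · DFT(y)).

(x ⊛ y)[n] = Σ(m=0 to 4) x[m] · y[(n-m) mod 5]

Computing each output sample:
(x ⊛ y)[0] = 5
(x ⊛ y)[1] = 4
(x ⊛ y)[2] = -4
(x ⊛ y)[3] = -4
(x ⊛ y)[4] = -1

x ⊛ y = [5, 4, -4, -4, -1]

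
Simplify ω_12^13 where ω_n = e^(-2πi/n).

Since ω_12^12 = 1, powers reduce modulo 12.
13 mod 12 = 1
So ω_12^13 = ω_12^1 = e^(-2πi·1/12)

ω_12^13 = ω_12^1 = 0.8660-0.5000i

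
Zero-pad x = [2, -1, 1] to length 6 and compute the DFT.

Original 3-point DFT: [2, 2.0000+1.7321i, 2.0000-1.7321i]
Zero-padded 6-point DFT provides frequency interpolation.

DFT_6([x, 0, ...]) = [2, 1, 2.0000+1.7321i, 4, 2.0000-1.7321i, 1]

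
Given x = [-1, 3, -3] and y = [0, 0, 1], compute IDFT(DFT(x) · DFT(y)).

(x ⊛ y)[n] = Σ(m=0 to 2) x[m] · y[(n-m) mod 3]

Computing each output sample:
(x ⊛ y)[0] = 3
(x ⊛ y)[1] = -3
(x ⊛ y)[2] = -1

x ⊛ y = [3, -3, -1]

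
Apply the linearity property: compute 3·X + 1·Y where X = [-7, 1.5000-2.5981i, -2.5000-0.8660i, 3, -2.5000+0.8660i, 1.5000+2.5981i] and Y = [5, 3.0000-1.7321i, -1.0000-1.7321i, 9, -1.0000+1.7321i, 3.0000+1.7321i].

By linearity: DFT(3x + 1y) = 3·DFT(x) + 1·DFT(y)
= 3·[-7, 1.5000-2.5981i, -2.5000-0.8660i, 3, -2.5000+0.8660i, 1.5000+2.5981i] + 1·[5, 3.0000-1.7321i, -1.0000-1.7321i, 9, -1.0000+1.7321i, 3.0000+1.7321i]

Computing element-wise:
Z[0] = 3·(-7) + 1·(5) = -16
Z[1] = 3·(1.5000-2.5981i) + 1·(3.0000-1.7321i) = 7.5000-9.5264i
Z[2] = 3·(-2.5000-0.8660i) + 1·(-1.0000-1.7321i) = -8.5000-4.3301i
Z[3] = 3·(3) + 1·(9) = 18
Z[4] = 3·(-2.5000+0.8660i) + 1·(-1.0000+1.7321i) = -8.5000+4.3301i
Z[5] = 3·(1.5000+2.5981i) + 1·(3.0000+1.7321i) = 7.5000+9.5264i

DFT(3x + 1y) = 3·X + 1·Y = [-16, 7.5000-9.5264i, -8.5000-4.3301i, 18, -8.5000+4.3301i, 7.5000+9.5264i]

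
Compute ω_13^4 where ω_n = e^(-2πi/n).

ω_13^4 = e^(-2πi·4/13)
= cos(-2π·4/13) + i·sin(-2π·4/13)
= cos(-8π/13) + i·sin(-8π/13)

ω_13^4 = cos(-8π/13) + i·sin(-8π/13) = -0.3546-0.9350i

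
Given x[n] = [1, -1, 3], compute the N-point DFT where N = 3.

X[k] = Σ(n=0 to 2) x[n] · ω_3^(nk)
where ω_3 = e^(-2πi/3)

Computing each X[k]:
X[0] = 3
X[1] = 3.4641i
X[2] = -3.4641i

X = [3, 3.4641i, -3.4641i]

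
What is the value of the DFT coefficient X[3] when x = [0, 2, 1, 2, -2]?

X[3] = Σ(n=0 to 4) x[n] · ω_5^(3n) where ω_5 = e^(-2πi/5)
= (0)·ω_5^0 + (2)·ω_5^3 + (1)·ω_5^6 + (2)·ω_5^9 + (-2)·ω_5^12

X[3] = 0.9271+3.3022i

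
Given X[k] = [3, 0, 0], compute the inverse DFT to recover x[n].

x[n] = (1/3) Σ(k=0 to 2) X[k] · e^(2πikn/3)

Computing each x[n]:
x[0] = 1
x[1] = 1
x[2] = 1

x = [1, 1, 1]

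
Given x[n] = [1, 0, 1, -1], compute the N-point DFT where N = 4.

X[k] = Σ(n=0 to 3) x[n] · ω_4^(nk)
where ω_4 = e^(-2πi/4)

Computing each X[k]:
X[0] = 1
X[1] = -1i
X[2] = 3
X[3] = 1i

X = [1, -1i, 3, 1i]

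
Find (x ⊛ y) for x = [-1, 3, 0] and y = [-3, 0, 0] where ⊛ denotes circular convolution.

(x ⊛ y)[n] = Σ(m=0 to 2) x[m] · y[(n-m) mod 3]

Computing each output sample:
(x ⊛ y)[0] = 3
(x ⊛ y)[1] = -9
(x ⊛ y)[2] = 0

x ⊛ y = [3, -9, 0]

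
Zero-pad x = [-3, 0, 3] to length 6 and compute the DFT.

Original 3-point DFT: [0, -4.5000+2.5981i, -4.5000-2.5981i]
Zero-padded 6-point DFT provides frequency interpolation.

DFT_6([x, 0, ...]) = [0, -4.5000-2.5981i, -4.5000+2.5981i, 0, -4.5000-2.5981i, -4.5000+2.5981i]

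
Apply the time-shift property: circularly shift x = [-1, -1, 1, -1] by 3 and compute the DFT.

Time shift by 3: X_shifted[k] = ω_4^(3k) · X[k]
Shifted x = [-1, 1, -1, -1]

DFT(x[n-3]) = [-2, -2i, -2, 2i]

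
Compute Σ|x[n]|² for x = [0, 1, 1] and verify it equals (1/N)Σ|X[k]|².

Time domain:
Σ|x[n]|² = |0|² + |1|² + |1|² = 2.0000

Frequency domain:
(1/3)Σ|X[k]|² = (1/3)(|2|² + |-1|² + |-1|²) = (1/3)·6.0000 = 2.0000

Both sides agree, confirming Parseval's theorem.

Σ|x[n]|² = (1/N)Σ|X[k]|² = 2.0000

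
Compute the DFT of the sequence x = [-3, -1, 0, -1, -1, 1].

X[k] = Σ(n=0 to 5) x[n] · ω_6^(nk)
where ω_6 = e^(-2πi/6)

Computing each X[k]:
X[0] = -5
X[1] = -1.5000+0.8660i
X[2] = -3.5000+2.5981i
X[3] = -3
X[4] = -3.5000-2.5981i
X[5] = -1.5000-0.8660i

X = [-5, -1.5000+0.8660i, -3.5000+2.5981i, -3, -3.5000-2.5981i, -1.5000-0.8660i]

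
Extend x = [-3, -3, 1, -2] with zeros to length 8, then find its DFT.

Original 4-point DFT: [-7, -4+1i, 3, -4-1i]
Zero-padded 8-point DFT provides frequency interpolation.

DFT_8([x, 0, ...]) = [-7, -3.7071+2.5355i, -4+1i, -2.2929+4.5355i, 3, -2.2929-4.5355i, -4-1i, -3.7071-2.5355i]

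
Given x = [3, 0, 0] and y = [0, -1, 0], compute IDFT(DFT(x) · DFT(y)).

(x ⊛ y)[n] = Σ(m=0 to 2) x[m] · y[(n-m) mod 3]

Computing each output sample:
(x ⊛ y)[0] = 0
(x ⊛ y)[1] = -3
(x ⊛ y)[2] = 0

x ⊛ y = [0, -3, 0]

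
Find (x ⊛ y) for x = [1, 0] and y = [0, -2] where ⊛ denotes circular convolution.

(x ⊛ y)[n] = Σ(m=0 to 1) x[m] · y[(n-m) mod 2]

Computing each output sample:
(x ⊛ y)[0] = 0
(x ⊛ y)[1] = -2

x ⊛ y = [0, -2]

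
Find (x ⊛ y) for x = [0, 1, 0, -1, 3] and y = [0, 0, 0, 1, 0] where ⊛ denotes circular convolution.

(x ⊛ y)[n] = Σ(m=0 to 4) x[m] · y[(n-m) mod 5]

Computing each output sample:
(x ⊛ y)[0] = 0
(x ⊛ y)[1] = -1
(x ⊛ y)[2] = 3
(x ⊛ y)[3] = 0
(x ⊛ y)[4] = 1

x ⊛ y = [0, -1, 3, 0, 1]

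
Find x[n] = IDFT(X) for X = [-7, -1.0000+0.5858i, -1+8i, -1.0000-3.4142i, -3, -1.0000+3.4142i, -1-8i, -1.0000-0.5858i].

x[n] = (1/8) Σ(k=0 to 7) X[k] · e^(2πikn/8)

Computing each x[n]:
x[0] = -2
x[1] = -2
x[2] = -2
x[3] = 2
x[4] = -1
x[5] = -3
x[6] = 0
x[7] = 1

x = [-2, -2, -2, 2, -1, -3, 0, 1]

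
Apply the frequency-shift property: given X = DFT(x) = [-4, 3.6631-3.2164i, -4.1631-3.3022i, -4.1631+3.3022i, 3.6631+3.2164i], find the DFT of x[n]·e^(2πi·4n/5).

Modulation property: DFT(ω_5^(-4n)·x[n]) = X[(k-4) mod 5], so circularly shift X by 4 positions.

X[k-4] = [3.6631-3.2164i, -4.1631-3.3022i, -4.1631+3.3022i, 3.6631+3.2164i, -4]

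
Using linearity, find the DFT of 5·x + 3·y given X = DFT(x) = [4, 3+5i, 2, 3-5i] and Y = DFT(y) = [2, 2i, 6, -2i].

By linearity: DFT(5x + 3y) = 5·DFT(x) + 3·DFT(y)
= 5·[4, 3+5i, 2, 3-5i] + 3·[2, 2i, 6, -2i]

Computing element-wise:
Z[0] = 5·(4) + 3·(2) = 26
Z[1] = 5·(3+5i) + 3·(2i) = 15+31i
Z[2] = 5·(2) + 3·(6) = 28
Z[3] = 5·(3-5i) + 3·(-2i) = 15-31i

DFT(5x + 3y) = 5·X + 3·Y = [26, 15+31i, 28, 15-31i]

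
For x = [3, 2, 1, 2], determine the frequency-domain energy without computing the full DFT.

Parseval: Σ|x[n]|² = (1/N)Σ|X[k]|², so Σ|X[k]|² = N·Σ|x[n]|² = 4·18.0000

Σ|X[k]|² = N·Σ|x[n]|² = 4·18.0000 = 72.0000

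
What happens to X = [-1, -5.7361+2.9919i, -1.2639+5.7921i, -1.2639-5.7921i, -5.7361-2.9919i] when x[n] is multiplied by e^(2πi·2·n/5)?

Modulation property: DFT(ω_5^(-2n)·x[n]) = X[(k-2) mod 5], so circularly shift X by 2 positions.

X[k-2] = [-1.2639-5.7921i, -5.7361-2.9919i, -1, -5.7361+2.9919i, -1.2639+5.7921i]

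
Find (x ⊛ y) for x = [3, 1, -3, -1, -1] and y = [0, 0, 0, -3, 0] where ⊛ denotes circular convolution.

(x ⊛ y)[n] = Σ(m=0 to 4) x[m] · y[(n-m) mod 5]

Computing each output sample:
(x ⊛ y)[0] = 9
(x ⊛ y)[1] = 3
(x ⊛ y)[2] = 3
(x ⊛ y)[3] = -9
(x ⊛ y)[4] = -3

x ⊛ y = [9, 3, 3, -9, -3]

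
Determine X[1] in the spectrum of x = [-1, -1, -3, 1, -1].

X[1] = Σ(n=0 to 4) x[n] · ω_5^(1n) where ω_5 = e^(-2πi/5)
= (-1)·ω_5^0 + (-1)·ω_5^1 + (-3)·ω_5^2 + (1)·ω_5^3 + (-1)·ω_5^4

X[1] = 2.3511i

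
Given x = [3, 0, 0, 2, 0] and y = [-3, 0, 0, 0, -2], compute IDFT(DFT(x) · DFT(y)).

(x ⊛ y)[n] = Σ(m=0 to 4) x[m] · y[(n-m) mod 5]

Computing each output sample:
(x ⊛ y)[0] = -9
(x ⊛ y)[1] = 0
(x ⊛ y)[2] = -4
(x ⊛ y)[3] = -6
(x ⊛ y)[4] = -6

x ⊛ y = [-9, 0, -4, -6, -6]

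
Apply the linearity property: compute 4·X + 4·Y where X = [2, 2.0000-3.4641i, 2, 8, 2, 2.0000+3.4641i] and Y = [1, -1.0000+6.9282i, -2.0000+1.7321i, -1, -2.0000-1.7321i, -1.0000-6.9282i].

By linearity: DFT(4x + 4y) = 4·DFT(x) + 4·DFT(y)
= 4·[2, 2.0000-3.4641i, 2, 8, 2, 2.0000+3.4641i] + 4·[1, -1.0000+6.9282i, -2.0000+1.7321i, -1, -2.0000-1.7321i, -1.0000-6.9282i]

Computing element-wise:
Z[0] = 4·(2) + 4·(1) = 12
Z[1] = 4·(2.0000-3.4641i) + 4·(-1.0000+6.9282i) = 4.0000+13.8564i
Z[2] = 4·(2) + 4·(-2.0000+1.7321i) = 6.9284i
Z[3] = 4·(8) + 4·(-1) = 28
Z[4] = 4·(2) + 4·(-2.0000-1.7321i) = -6.9284i
Z[5] = 4·(2.0000+3.4641i) + 4·(-1.0000-6.9282i) = 4.0000-13.8564i

DFT(4x + 4y) = 4·X + 4·Y = [12, 4.0000+13.8564i, 6.9284i, 28, -6.9284i, 4.0000-13.8564i]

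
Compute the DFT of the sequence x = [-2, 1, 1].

X[k] = Σ(n=0 to 2) x[n] · ω_3^(nk)
where ω_3 = e^(-2πi/3)

Computing each X[k]:
X[0] = 0
X[1] = -3
X[2] = -3

X = [0, -3, -3]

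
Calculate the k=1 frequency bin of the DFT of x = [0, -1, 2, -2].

X[1] = Σ(n=0 to 3) x[n] · ω_4^(1n) where ω_4 = e^(-2πi/4)
= (0)·ω_4^0 + (-1)·ω_4^1 + (2)·ω_4^2 + (-2)·ω_4^3

X[1] = -2-1i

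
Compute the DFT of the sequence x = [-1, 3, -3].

X[k] = Σ(n=0 to 2) x[n] · ω_3^(nk)
where ω_3 = e^(-2πi/3)

Computing each X[k]:
X[0] = -1
X[1] = -1.0000-5.1962i
X[2] = -1.0000+5.1962i

X = [-1, -1.0000-5.1962i, -1.0000+5.1962i]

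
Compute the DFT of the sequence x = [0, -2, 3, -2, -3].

X[k] = Σ(n=0 to 4) x[n] · ω_5^(nk)
where ω_5 = e^(-2πi/5)

Computing each X[k]:
X[0] = -4
X[1] = -2.3541-3.8900i
X[2] = 4.3541+4.1675i
X[3] = 4.3541-4.1675i
X[4] = -2.3541+3.8900i

X = [-4, -2.3541-3.8900i, 4.3541+4.1675i, 4.3541-4.1675i, -2.3541+3.8900i]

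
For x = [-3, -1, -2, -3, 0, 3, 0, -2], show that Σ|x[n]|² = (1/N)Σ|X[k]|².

Time domain:
Σ|x[n]|² = |-3|² + |-1|² + |-2|² + |-3|² + |0|² + |3|² + |0|² + |-2|² = 36.0000

Frequency domain:
(1/8)Σ|X[k]|² = (1/8)(|-8|² + |-5.1213+5.5355i|² + |-1-7i|² + |-0.8787+1.5355i|² + |-2|² + |-0.8787-1.5355i|² + |-1+7i|² + |-5.1213-5.5355i|²) = (1/8)·288.0000 = 36.0000

Both sides agree, confirming Parseval's theorem.

Σ|x[n]|² = (1/N)Σ|X[k]|² = 36.0000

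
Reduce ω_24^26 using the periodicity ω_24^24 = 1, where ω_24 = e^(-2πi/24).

Since ω_24^24 = 1, powers reduce modulo 24.
26 mod 24 = 2
So ω_24^26 = ω_24^2 = e^(-2πi·2/24)

ω_24^26 = ω_24^2 = 0.8660-0.5000i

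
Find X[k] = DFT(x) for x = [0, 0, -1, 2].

X[k] = Σ(n=0 to 3) x[n] · ω_4^(nk)
where ω_4 = e^(-2πi/4)

Computing each X[k]:
X[0] = 1
X[1] = 1+2i
X[2] = -3
X[3] = 1-2i

X = [1, 1+2i, -3, 1-2i]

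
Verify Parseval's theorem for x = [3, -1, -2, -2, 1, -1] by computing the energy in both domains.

Time domain:
Σ|x[n]|² = |3|² + |-1|² + |-2|² + |-2|² + |1|² + |-1|² = 20.0000

Frequency domain:
(1/6)Σ|X[k]|² = (1/6)(|-2|² + |4.5000+2.5981i|² + |2.5000-2.5981i|² + |6|² + |2.5000+2.5981i|² + |4.5000-2.5981i|²) = (1/6)·120.0000 = 20.0000

Both sides agree, confirming Parseval's theorem.

Σ|x[n]|² = (1/N)Σ|X[k]|² = 20.0000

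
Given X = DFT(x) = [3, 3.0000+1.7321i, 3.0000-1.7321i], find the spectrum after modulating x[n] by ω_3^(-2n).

Modulation property: DFT(ω_3^(-2n)·x[n]) = X[(k-2) mod 3], so circularly shift X by 2 positions.

X[k-2] = [3.0000+1.7321i, 3.0000-1.7321i, 3]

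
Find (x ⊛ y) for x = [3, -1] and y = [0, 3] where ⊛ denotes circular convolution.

(x ⊛ y)[n] = Σ(m=0 to 1) x[m] · y[(n-m) mod 2]

Computing each output sample:
(x ⊛ y)[0] = -3
(x ⊛ y)[1] = 9

x ⊛ y = [-3, 9]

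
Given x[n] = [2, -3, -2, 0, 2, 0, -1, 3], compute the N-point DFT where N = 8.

X[k] = Σ(n=0 to 7) x[n] · ω_8^(nk)
where ω_8 = e^(-2πi/8)

Computing each X[k]:
X[0] = 1
X[1] = 5.2426i
X[2] = 7+6i
X[3] = 3.2426i
X[4] = 1
X[5] = -3.2426i
X[6] = 7-6i
X[7] = -5.2426i

X = [1, 5.2426i, 7+6i, 3.2426i, 1, -3.2426i, 7-6i, -5.2426i]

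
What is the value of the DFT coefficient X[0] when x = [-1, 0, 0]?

X[0] = Σ(n=0 to 2) x[n] · ω_3^0 = Σ x[n]
= (-1) + (0) + (0)

X[0] = -1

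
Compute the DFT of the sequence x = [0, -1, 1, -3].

X[k] = Σ(n=0 to 3) x[n] · ω_4^(nk)
where ω_4 = e^(-2πi/4)

Computing each X[k]:
X[0] = -3
X[1] = -1-2i
X[2] = 5
X[3] = -1+2i

X = [-3, -1-2i, 5, -1+2i]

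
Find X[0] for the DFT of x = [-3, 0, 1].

X[0] = Σ(n=0 to 2) x[n] · ω_3^0 = Σ x[n]
= (-3) + (0) + (1)

X[0] = -2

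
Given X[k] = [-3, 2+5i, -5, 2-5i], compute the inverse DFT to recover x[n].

x[n] = (1/4) Σ(k=0 to 3) X[k] · e^(2πikn/4)

Computing each x[n]:
x[0] = -1
x[1] = -2
x[2] = -3
x[3] = 3

x = [-1, -2, -3, 3]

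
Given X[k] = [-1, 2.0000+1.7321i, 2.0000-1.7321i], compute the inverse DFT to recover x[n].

x[n] = (1/3) Σ(k=0 to 2) X[k] · e^(2πikn/3)

Computing each x[n]:
x[0] = 1
x[1] = -2
x[2] = 0

x = [1, -2, 0]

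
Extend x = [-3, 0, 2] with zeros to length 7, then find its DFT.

Original 3-point DFT: [-1, -4.0000+1.7321i, -4.0000-1.7321i]
Zero-padded 7-point DFT provides frequency interpolation.

DFT_7([x, 0, ...]) = [-1, -3.4450-1.9499i, -4.8019+0.8678i, -1.7530+1.5637i, -1.7530-1.5637i, -4.8019-0.8678i, -3.4450+1.9499i]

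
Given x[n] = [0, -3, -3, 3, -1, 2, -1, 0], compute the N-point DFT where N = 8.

X[k] = Σ(n=0 to 7) x[n] · ω_8^(nk)
where ω_8 = e^(-2πi/8)

Computing each X[k]:
X[0] = -3
X[1] = -4.6569+3.4142i
X[2] = 3+4i
X[3] = 6.6569-0.5858i
X[4] = -7
X[5] = 6.6569+0.5858i
X[6] = 3-4i
X[7] = -4.6569-3.4142i

X = [-3, -4.6569+3.4142i, 3+4i, 6.6569-0.5858i, -7, 6.6569+0.5858i, 3-4i, -4.6569-3.4142i]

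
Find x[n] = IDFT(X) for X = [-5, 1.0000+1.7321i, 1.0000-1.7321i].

x[n] = (1/3) Σ(k=0 to 2) X[k] · e^(2πikn/3)

Computing each x[n]:
x[0] = -1
x[1] = -3
x[2] = -1

x = [-1, -3, -1]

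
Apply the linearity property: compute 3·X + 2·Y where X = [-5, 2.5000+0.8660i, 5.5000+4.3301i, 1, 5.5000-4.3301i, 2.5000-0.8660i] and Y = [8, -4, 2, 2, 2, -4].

By linearity: DFT(3x + 2y) = 3·DFT(x) + 2·DFT(y)
= 3·[-5, 2.5000+0.8660i, 5.5000+4.3301i, 1, 5.5000-4.3301i, 2.5000-0.8660i] + 2·[8, -4, 2, 2, 2, -4]

Computing element-wise:
Z[0] = 3·(-5) + 2·(8) = 1
Z[1] = 3·(2.5000+0.8660i) + 2·(-4) = -0.5000+2.5980i
Z[2] = 3·(5.5000+4.3301i) + 2·(2) = 20.5000+12.9903i
Z[3] = 3·(1) + 2·(2) = 7
Z[4] = 3·(5.5000-4.3301i) + 2·(2) = 20.5000-12.9903i
Z[5] = 3·(2.5000-0.8660i) + 2·(-4) = -0.5000-2.5980i

DFT(3x + 2y) = 3·X + 2·Y = [1, -0.5000+2.5980i, 20.5000+12.9903i, 7, 20.5000-12.9903i, -0.5000-2.5980i]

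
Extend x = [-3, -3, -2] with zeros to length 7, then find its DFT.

Original 3-point DFT: [-8, -0.5000+0.8660i, -0.5000-0.8660i]
Zero-padded 7-point DFT provides frequency interpolation.

DFT_7([x, 0, ...]) = [-8, -4.4254+4.2954i, -0.5305+2.0570i, -1.5441-0.2620i, -1.5441+0.2620i, -0.5305-2.0570i, -4.4254-4.2954i]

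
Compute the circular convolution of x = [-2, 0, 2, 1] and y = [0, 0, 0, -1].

(x ⊛ y)[n] = Σ(m=0 to 3) x[m] · y[(n-m) mod 4]

Computing each output sample:
(x ⊛ y)[0] = 0
(x ⊛ y)[1] = -2
(x ⊛ y)[2] = -1
(x ⊛ y)[3] = 2

x ⊛ y = [0, -2, -1, 2]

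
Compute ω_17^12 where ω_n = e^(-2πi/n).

ω_17^12 = e^(-2πi·12/17)
= cos(-2π·12/17) + i·sin(-2π·12/17)
= cos(-24π/17) + i·sin(-24π/17)

ω_17^12 = cos(-24π/17) + i·sin(-24π/17) = -0.2737+0.9618i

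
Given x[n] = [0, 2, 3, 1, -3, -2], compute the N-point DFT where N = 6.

X[k] = Σ(n=0 to 5) x[n] · ω_6^(nk)
where ω_6 = e^(-2πi/6)

Computing each X[k]:
X[0] = 1
X[1] = -1.0000-8.6603i
X[2] = 1.0000+1.7321i
X[3] = -1
X[4] = 1.0000-1.7321i
X[5] = -1.0000+8.6603i

X = [1, -1.0000-8.6603i, 1.0000+1.7321i, -1, 1.0000-1.7321i, -1.0000+8.6603i]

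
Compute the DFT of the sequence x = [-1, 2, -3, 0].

X[k] = Σ(n=0 to 3) x[n] · ω_4^(nk)
where ω_4 = e^(-2πi/4)

Computing each X[k]:
X[0] = -2
X[1] = 2-2i
X[2] = -6
X[3] = 2+2i

X = [-2, 2-2i, -6, 2+2i]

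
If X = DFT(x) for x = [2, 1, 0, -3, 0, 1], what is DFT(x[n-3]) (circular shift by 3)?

Time shift by 3: X_shifted[k] = ω_6^(3k) · X[k]
Shifted x = [-3, 0, 1, 2, 1, 0]

DFT(x[n-3]) = [1, -6, -2, -3, -2, -6]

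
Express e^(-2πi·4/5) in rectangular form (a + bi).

ω_5^4 = e^(-2πi·4/5)
= cos(-2π·4/5) + i·sin(-2π·4/5)
= cos(-8π/5) + i·sin(-8π/5)

ω_5^4 = cos(-8π/5) + i·sin(-8π/5) = 0.3090+0.9511i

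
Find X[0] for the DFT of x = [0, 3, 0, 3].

X[0] = Σ(n=0 to 3) x[n] · ω_4^0 = Σ x[n]
= (0) + (3) + (0) + (3)

X[0] = 6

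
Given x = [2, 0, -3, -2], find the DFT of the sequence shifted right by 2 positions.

Time shift by 2: X_shifted[k] = ω_4^(2k) · X[k]
Shifted x = [-3, -2, 2, 0]

DFT(x[n-2]) = [-3, -5+2i, 1, -5-2i]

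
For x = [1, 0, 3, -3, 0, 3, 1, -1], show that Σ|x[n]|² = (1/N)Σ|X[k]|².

Time domain:
Σ|x[n]|² = |1|² + |0|² + |3|² + |-3|² + |0|² + |3|² + |1|² + |-1|² = 30.0000

Frequency domain:
(1/8)Σ|X[k]|² = (1/8)(|4|² + |0.2929+1.5355i|² + |-3-7i|² + |1.7071+5.5355i|² + |6|² + |1.7071-5.5355i|² + |-3+7i|² + |0.2929-1.5355i|²) = (1/8)·240.0000 = 30.0000

Both sides agree, confirming Parseval's theorem.

Σ|x[n]|² = (1/N)Σ|X[k]|² = 30.0000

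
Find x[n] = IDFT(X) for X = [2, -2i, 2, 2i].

x[n] = (1/4) Σ(k=0 to 3) X[k] · e^(2πikn/4)

Computing each x[n]:
x[0] = 1
x[1] = 1
x[2] = 1
x[3] = -1

x = [1, 1, 1, -1]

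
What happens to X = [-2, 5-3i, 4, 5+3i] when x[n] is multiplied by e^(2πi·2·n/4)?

Modulation property: DFT(ω_4^(-2n)·x[n]) = X[(k-2) mod 4], so circularly shift X by 2 positions.

X[k-2] = [4, 5+3i, -2, 5-3i]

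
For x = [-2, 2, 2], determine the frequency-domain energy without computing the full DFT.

Parseval: Σ|x[n]|² = (1/N)Σ|X[k]|², so Σ|X[k]|² = N·Σ|x[n]|² = 3·12.0000

Σ|X[k]|² = N·Σ|x[n]|² = 3·12.0000 = 36.0000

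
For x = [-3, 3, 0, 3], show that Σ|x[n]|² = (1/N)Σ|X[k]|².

Time domain:
Σ|x[n]|² = |-3|² + |3|² + |0|² + |3|² = 27.0000

Frequency domain:
(1/4)Σ|X[k]|² = (1/4)(|3|² + |-3|² + |-9|² + |-3|²) = (1/4)·108.0000 = 27.0000

Both sides agree, confirming Parseval's theorem.

Σ|x[n]|² = (1/N)Σ|X[k]|² = 27.0000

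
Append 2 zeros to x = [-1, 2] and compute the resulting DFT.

Original 2-point DFT: [1, -3]
Zero-padded 4-point DFT provides frequency interpolation.

DFT_4([x, 0, ...]) = [1, -1-2i, -3, -1+2i]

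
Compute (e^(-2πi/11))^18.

Since ω_11^11 = 1, powers reduce modulo 11.
18 mod 11 = 7
So ω_11^18 = ω_11^7 = e^(-2πi·7/11)

ω_11^18 = ω_11^7 = -0.6549+0.7557i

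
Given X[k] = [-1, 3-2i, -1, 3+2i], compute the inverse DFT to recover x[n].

x[n] = (1/4) Σ(k=0 to 3) X[k] · e^(2πikn/4)

Computing each x[n]:
x[0] = 1
x[1] = 1
x[2] = -2
x[3] = -1

x = [1, 1, -2, -1]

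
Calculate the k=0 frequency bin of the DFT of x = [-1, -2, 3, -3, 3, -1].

X[0] = Σ(n=0 to 5) x[n] · ω_6^0 = Σ x[n]
= (-1) + (-2) + (3) + (-3) + (3) + (-1)

X[0] = -1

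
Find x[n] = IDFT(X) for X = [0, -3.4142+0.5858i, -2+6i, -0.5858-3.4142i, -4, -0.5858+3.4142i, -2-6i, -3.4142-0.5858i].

x[n] = (1/8) Σ(k=0 to 7) X[k] · e^(2πikn/8)

Computing each x[n]:
x[0] = -2
x[1] = -1
x[2] = -1
x[3] = 3
x[4] = 0
x[5] = -1
x[6] = 1
x[7] = 1

x = [-2, -1, -1, 3, 0, -1, 1, 1]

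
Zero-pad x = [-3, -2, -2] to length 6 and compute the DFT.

Original 3-point DFT: [-7, -1, -1]
Zero-padded 6-point DFT provides frequency interpolation.

DFT_6([x, 0, ...]) = [-7, -3.0000+3.4641i, -1, -3, -1, -3.0000-3.4641i]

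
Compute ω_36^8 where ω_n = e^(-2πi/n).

ω_36^8 = e^(-2πi·8/36)
= cos(-2π·8/36) + i·sin(-2π·8/36)
= cos(-16π/36) + i·sin(-16π/36)

ω_36^8 = cos(-16π/36) + i·sin(-16π/36) = 0.1736-0.9848i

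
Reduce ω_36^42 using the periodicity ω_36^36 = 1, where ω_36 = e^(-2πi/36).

Since ω_36^36 = 1, powers reduce modulo 36.
42 mod 36 = 6
So ω_36^42 = ω_36^6 = e^(-2πi·6/36)

ω_36^42 = ω_36^6 = 0.5000-0.8660i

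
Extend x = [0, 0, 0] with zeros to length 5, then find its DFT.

Original 3-point DFT: [0, 0, 0]
Zero-padded 5-point DFT provides frequency interpolation.

DFT_5([x, 0, ...]) = [0, 0, 0, 0, 0]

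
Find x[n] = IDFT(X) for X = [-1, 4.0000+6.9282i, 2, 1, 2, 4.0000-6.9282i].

x[n] = (1/6) Σ(k=0 to 5) X[k] · e^(2πikn/6)

Computing each x[n]:
x[0] = 2
x[1] = -2
x[2] = -3
x[3] = -1
x[4] = 1
x[5] = 2

x = [2, -2, -3, -1, 1, 2]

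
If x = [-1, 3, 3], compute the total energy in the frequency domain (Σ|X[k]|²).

Parseval: Σ|x[n]|² = (1/N)Σ|X[k]|², so Σ|X[k]|² = N·Σ|x[n]|² = 3·19.0000

Σ|X[k]|² = N·Σ|x[n]|² = 3·19.0000 = 57.0000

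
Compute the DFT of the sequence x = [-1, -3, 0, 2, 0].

X[k] = Σ(n=0 to 4) x[n] · ω_5^(nk)
where ω_5 = e^(-2πi/5)

Computing each X[k]:
X[0] = -2
X[1] = -3.5451+4.0287i
X[2] = 2.0451-0.1388i
X[3] = 2.0451+0.1388i
X[4] = -3.5451-4.0287i

X = [-2, -3.5451+4.0287i, 2.0451-0.1388i, 2.0451+0.1388i, -3.5451-4.0287i]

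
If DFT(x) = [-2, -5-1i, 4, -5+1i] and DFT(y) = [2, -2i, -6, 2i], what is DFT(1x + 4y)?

By linearity: DFT(1x + 4y) = 1·DFT(x) + 4·DFT(y)
= 1·[-2, -5-1i, 4, -5+1i] + 4·[2, -2i, -6, 2i]

Computing element-wise:
Z[0] = 1·(-2) + 4·(2) = 6
Z[1] = 1·(-5-1i) + 4·(-2i) = -5-9i
Z[2] = 1·(4) + 4·(-6) = -20
Z[3] = 1·(-5+1i) + 4·(2i) = -5+9i

DFT(1x + 4y) = 1·X + 4·Y = [6, -5-9i, -20, -5+9i]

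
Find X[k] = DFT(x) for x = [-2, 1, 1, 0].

X[k] = Σ(n=0 to 3) x[n] · ω_4^(nk)
where ω_4 = e^(-2πi/4)

Computing each X[k]:
X[0] = 0
X[1] = -3-1i
X[2] = -2
X[3] = -3+1i

X = [0, -3-1i, -2, -3+1i]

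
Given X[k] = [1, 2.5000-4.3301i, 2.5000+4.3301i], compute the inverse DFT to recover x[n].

x[n] = (1/3) Σ(k=0 to 2) X[k] · e^(2πikn/3)

Computing each x[n]:
x[0] = 2
x[1] = 2
x[2] = -3

x = [2, 2, -3]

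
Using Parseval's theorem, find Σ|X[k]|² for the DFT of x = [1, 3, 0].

Parseval: Σ|x[n]|² = (1/N)Σ|X[k]|², so Σ|X[k]|² = N·Σ|x[n]|² = 3·10.0000

Σ|X[k]|² = N·Σ|x[n]|² = 3·10.0000 = 30.0000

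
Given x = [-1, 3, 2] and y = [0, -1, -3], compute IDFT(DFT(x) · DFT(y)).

(x ⊛ y)[n] = Σ(m=0 to 2) x[m] · y[(n-m) mod 3]

Computing each output sample:
(x ⊛ y)[0] = -11
(x ⊛ y)[1] = -5
(x ⊛ y)[2] = 0

x ⊛ y = [-11, -5, 0]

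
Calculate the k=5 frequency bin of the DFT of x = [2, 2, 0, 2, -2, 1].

X[5] = Σ(n=0 to 5) x[n] · ω_6^(5n) where ω_6 = e^(-2πi/6)
= (2)·ω_6^0 + (2)·ω_6^5 + (0)·ω_6^10 + (2)·ω_6^15 + (-2)·ω_6^20 + (1)·ω_6^25

X[5] = 2.5000+2.5981i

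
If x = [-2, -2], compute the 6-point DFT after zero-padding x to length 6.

Original 2-point DFT: [-4, 0]
Zero-padded 6-point DFT provides frequency interpolation.

DFT_6([x, 0, ...]) = [-4, -3.0000+1.7321i, -1.0000+1.7321i, 0, -1.0000-1.7321i, -3.0000-1.7321i]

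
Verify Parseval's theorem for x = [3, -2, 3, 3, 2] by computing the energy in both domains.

Time domain:
Σ|x[n]|² = |3|² + |-2|² + |3|² + |3|² + |2|² = 35.0000

Frequency domain:
(1/5)Σ|X[k]|² = (1/5)(|9|² + |-1.8541+3.8042i|² + |4.8541+2.3511i|² + |4.8541-2.3511i|² + |-1.8541-3.8042i|²) = (1/5)·175.0000 = 35.0000

Both sides agree, confirming Parseval's theorem.

Σ|x[n]|² = (1/N)Σ|X[k]|² = 35.0000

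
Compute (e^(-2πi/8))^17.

Since ω_8^8 = 1, powers reduce modulo 8.
17 mod 8 = 1
So ω_8^17 = ω_8^1 = e^(-2πi·1/8)

ω_8^17 = ω_8^1 = 0.7071-0.7071i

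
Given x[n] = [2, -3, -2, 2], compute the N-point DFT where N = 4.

X[k] = Σ(n=0 to 3) x[n] · ω_4^(nk)
where ω_4 = e^(-2πi/4)

Computing each X[k]:
X[0] = -1
X[1] = 4+5i
X[2] = 1
X[3] = 4-5i

X = [-1, 4+5i, 1, 4-5i]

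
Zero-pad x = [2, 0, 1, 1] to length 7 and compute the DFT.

Original 4-point DFT: [4, 1+1i, 2, 1-1i]
Zero-padded 7-point DFT provides frequency interpolation.

DFT_7([x, 0, ...]) = [4, 0.8765-1.4088i, 1.7225+1.2157i, 2.4010-0.1931i, 2.4010+0.1931i, 1.7225-1.2157i, 0.8765+1.4088i]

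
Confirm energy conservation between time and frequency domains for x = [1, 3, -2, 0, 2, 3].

Time domain:
Σ|x[n]|² = |1|² + |3|² + |-2|² + |0|² + |2|² + |3|² = 27.0000

Frequency domain:
(1/6)Σ|X[k]|² = (1/6)(|7|² + |4.0000+3.4641i|² + |-2.0000-3.4641i|² + |-5|² + |-2.0000+3.4641i|² + |4.0000-3.4641i|²) = (1/6)·162.0000 = 27.0000

Both sides agree, confirming Parseval's theorem.

Σ|x[n]|² = (1/N)Σ|X[k]|² = 27.0000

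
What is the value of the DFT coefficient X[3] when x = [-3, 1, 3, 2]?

X[3] = Σ(n=0 to 3) x[n] · ω_4^(3n) where ω_4 = e^(-2πi/4)
= (-3)·ω_4^0 + (1)·ω_4^3 + (3)·ω_4^6 + (2)·ω_4^9

X[3] = -6-1i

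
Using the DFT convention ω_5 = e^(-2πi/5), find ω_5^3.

ω_5^3 = e^(-2πi·3/5)
= cos(-2π·3/5) + i·sin(-2π·3/5)
= cos(-6π/5) + i·sin(-6π/5)

ω_5^3 = cos(-6π/5) + i·sin(-6π/5) = -0.8090+0.5878i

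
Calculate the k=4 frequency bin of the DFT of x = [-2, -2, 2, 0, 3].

X[4] = Σ(n=0 to 4) x[n] · ω_5^(4n) where ω_5 = e^(-2πi/5)
= (-2)·ω_5^0 + (-2)·ω_5^4 + (2)·ω_5^8 + (0)·ω_5^12 + (3)·ω_5^16

X[4] = -3.3090-3.5797i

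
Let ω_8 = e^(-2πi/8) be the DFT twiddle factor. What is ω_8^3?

ω_8^3 = e^(-2πi·3/8)
= cos(-2π·3/8) + i·sin(-2π·3/8)
= cos(-6π/8) + i·sin(-6π/8)

ω_8^3 = cos(-6π/8) + i·sin(-6π/8) = -0.7071-0.7071i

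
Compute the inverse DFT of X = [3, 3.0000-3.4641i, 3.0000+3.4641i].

x[n] = (1/3) Σ(k=0 to 2) X[k] · e^(2πikn/3)

Computing each x[n]:
x[0] = 3
x[1] = 2
x[2] = -2

x = [3, 2, -2]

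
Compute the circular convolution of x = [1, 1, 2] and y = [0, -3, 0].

(x ⊛ y)[n] = Σ(m=0 to 2) x[m] · y[(n-m) mod 3]

Computing each output sample:
(x ⊛ y)[0] = -6
(x ⊛ y)[1] = -3
(x ⊛ y)[2] = -3

x ⊛ y = [-6, -3, -3]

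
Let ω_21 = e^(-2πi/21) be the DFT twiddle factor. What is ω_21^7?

ω_21^7 = e^(-2πi·7/21)
= cos(-2π·7/21) + i·sin(-2π·7/21)
= cos(-14π/21) + i·sin(-14π/21)

ω_21^7 = cos(-14π/21) + i·sin(-14π/21) = -0.5000-0.8660i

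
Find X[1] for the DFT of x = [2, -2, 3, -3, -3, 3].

X[1] = Σ(n=0 to 5) x[n] · ω_6^(1n) where ω_6 = e^(-2πi/6)
= (2)·ω_6^0 + (-2)·ω_6^1 + (3)·ω_6^2 + (-3)·ω_6^3 + (-3)·ω_6^4 + (3)·ω_6^5

X[1] = 5.5000-0.8660i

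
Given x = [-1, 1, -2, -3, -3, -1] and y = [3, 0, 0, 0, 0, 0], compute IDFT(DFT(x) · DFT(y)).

(x ⊛ y)[n] = Σ(m=0 to 5) x[m] · y[(n-m) mod 6]

Computing each output sample:
(x ⊛ y)[0] = -3
(x ⊛ y)[1] = 3
(x ⊛ y)[2] = -6
(x ⊛ y)[3] = -9
(x ⊛ y)[4] = -9
(x ⊛ y)[5] = -3

x ⊛ y = [-3, 3, -6, -9, -9, -3]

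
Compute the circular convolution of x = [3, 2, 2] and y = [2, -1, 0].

(x ⊛ y)[n] = Σ(m=0 to 2) x[m] · y[(n-m) mod 3]

Computing each output sample:
(x ⊛ y)[0] = 4
(x ⊛ y)[1] = 1
(x ⊛ y)[2] = 2

x ⊛ y = [4, 1, 2]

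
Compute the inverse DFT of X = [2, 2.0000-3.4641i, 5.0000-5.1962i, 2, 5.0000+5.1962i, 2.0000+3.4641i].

x[n] = (1/6) Σ(k=0 to 5) X[k] · e^(2πikn/6)

Computing each x[n]:
x[0] = 3
x[1] = 2
x[2] = -1
x[3] = 1
x[4] = 0
x[5] = -3

x = [3, 2, -1, 1, 0, -3]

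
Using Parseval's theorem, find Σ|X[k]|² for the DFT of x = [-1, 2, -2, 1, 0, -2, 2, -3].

Parseval: Σ|x[n]|² = (1/N)Σ|X[k]|², so Σ|X[k]|² = N·Σ|x[n]|² = 8·27.0000

Σ|X[k]|² = N·Σ|x[n]|² = 8·27.0000 = 216.0000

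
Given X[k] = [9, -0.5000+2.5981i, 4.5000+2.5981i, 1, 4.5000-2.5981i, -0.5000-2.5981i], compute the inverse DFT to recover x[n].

x[n] = (1/6) Σ(k=0 to 5) X[k] · e^(2πikn/6)

Computing each x[n]:
x[0] = 3
x[1] = -1
x[2] = 1
x[3] = 3
x[4] = 1
x[5] = 2

x = [3, -1, 1, 3, 1, 2]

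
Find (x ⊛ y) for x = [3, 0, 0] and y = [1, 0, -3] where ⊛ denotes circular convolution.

(x ⊛ y)[n] = Σ(m=0 to 2) x[m] · y[(n-m) mod 3]

Computing each output sample:
(x ⊛ y)[0] = 3
(x ⊛ y)[1] = 0
(x ⊛ y)[2] = -9

x ⊛ y = [3, 0, -9]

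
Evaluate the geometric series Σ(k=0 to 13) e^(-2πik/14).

Sum of all nth roots of unity equals 0 for n > 1 (geometric series with r ≠ 1).

0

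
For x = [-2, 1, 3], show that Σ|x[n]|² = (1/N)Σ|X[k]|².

Time domain:
Σ|x[n]|² = |-2|² + |1|² + |3|² = 14.0000

Frequency domain:
(1/3)Σ|X[k]|² = (1/3)(|2|² + |-4.0000+1.7321i|² + |-4.0000-1.7321i|²) = (1/3)·42.0000 = 14.0000

Both sides agree, confirming Parseval's theorem.

Σ|x[n]|² = (1/N)Σ|X[k]|² = 14.0000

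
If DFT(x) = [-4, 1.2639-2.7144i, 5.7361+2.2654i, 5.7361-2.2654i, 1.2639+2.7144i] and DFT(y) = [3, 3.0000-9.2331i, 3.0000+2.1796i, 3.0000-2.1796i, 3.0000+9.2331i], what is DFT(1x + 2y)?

By linearity: DFT(1x + 2y) = 1·DFT(x) + 2·DFT(y)
= 1·[-4, 1.2639-2.7144i, 5.7361+2.2654i, 5.7361-2.2654i, 1.2639+2.7144i] + 2·[3, 3.0000-9.2331i, 3.0000+2.1796i, 3.0000-2.1796i, 3.0000+9.2331i]

Computing element-wise:
Z[0] = 1·(-4) + 2·(3) = 2
Z[1] = 1·(1.2639-2.7144i) + 2·(3.0000-9.2331i) = 7.2639-21.1806i
Z[2] = 1·(5.7361+2.2654i) + 2·(3.0000+2.1796i) = 11.7361+6.6246i
Z[3] = 1·(5.7361-2.2654i) + 2·(3.0000-2.1796i) = 11.7361-6.6246i
Z[4] = 1·(1.2639+2.7144i) + 2·(3.0000+9.2331i) = 7.2639+21.1806i

DFT(1x + 2y) = 1·X + 2·Y = [2, 7.2639-21.1806i, 11.7361+6.6246i, 11.7361-6.6246i, 7.2639+21.1806i]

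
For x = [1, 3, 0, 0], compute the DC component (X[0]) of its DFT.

X[0] = Σ(n=0 to 3) x[n] · ω_4^0 = Σ x[n]
= (1) + (3) + (0) + (0)

X[0] = 4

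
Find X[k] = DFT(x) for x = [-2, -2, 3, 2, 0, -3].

X[k] = Σ(n=0 to 5) x[n] · ω_6^(nk)
where ω_6 = e^(-2πi/6)

Computing each X[k]:
X[0] = -2
X[1] = -8.0000-3.4641i
X[2] = 1.0000+1.7321i
X[3] = 4
X[4] = 1.0000-1.7321i
X[5] = -8.0000+3.4641i

X = [-2, -8.0000-3.4641i, 1.0000+1.7321i, 4, 1.0000-1.7321i, -8.0000+3.4641i]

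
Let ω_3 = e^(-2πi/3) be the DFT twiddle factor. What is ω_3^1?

ω_3^1 = e^(-2πi·1/3)
= cos(-2π·1/3) + i·sin(-2π·1/3)
= cos(-2π/3) + i·sin(-2π/3)

ω_3^1 = cos(-2π/3) + i·sin(-2π/3) = -0.5000-0.8660i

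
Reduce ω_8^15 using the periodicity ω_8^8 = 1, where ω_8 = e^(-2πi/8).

Since ω_8^8 = 1, powers reduce modulo 8.
15 mod 8 = 7
So ω_8^15 = ω_8^7 = e^(-2πi·7/8)

ω_8^15 = ω_8^7 = 0.7071+0.7071i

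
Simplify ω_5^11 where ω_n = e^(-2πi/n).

Since ω_5^5 = 1, powers reduce modulo 5.
11 mod 5 = 1
So ω_5^11 = ω_5^1 = e^(-2πi·1/5)

ω_5^11 = ω_5^1 = 0.3090-0.9511i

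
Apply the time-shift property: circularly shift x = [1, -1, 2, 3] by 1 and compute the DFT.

Time shift by 1: X_shifted[k] = ω_4^(1k) · X[k]
Shifted x = [3, 1, -1, 2]

DFT(x[n-1]) = [5, 4+1i, -1, 4-1i]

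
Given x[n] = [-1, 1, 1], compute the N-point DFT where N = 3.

X[k] = Σ(n=0 to 2) x[n] · ω_3^(nk)
where ω_3 = e^(-2πi/3)

Computing each X[k]:
X[0] = 1
X[1] = -2
X[2] = -2

X = [1, -2, -2]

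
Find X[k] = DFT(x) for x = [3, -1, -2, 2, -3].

X[k] = Σ(n=0 to 4) x[n] · ω_5^(nk)
where ω_5 = e^(-2πi/5)

Computing each X[k]:
X[0] = -1
X[1] = 1.7639+0.4490i
X[2] = 6.2361-4.9798i
X[3] = 6.2361+4.9798i
X[4] = 1.7639-0.4490i

X = [-1, 1.7639+0.4490i, 6.2361-4.9798i, 6.2361+4.9798i, 1.7639-0.4490i]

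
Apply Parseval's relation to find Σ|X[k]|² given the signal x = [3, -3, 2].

Parseval: Σ|x[n]|² = (1/N)Σ|X[k]|², so Σ|X[k]|² = N·Σ|x[n]|² = 3·22.0000

Σ|X[k]|² = N·Σ|x[n]|² = 3·22.0000 = 66.0000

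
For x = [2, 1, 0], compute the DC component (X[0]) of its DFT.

X[0] = Σ(n=0 to 2) x[n] · ω_3^0 = Σ x[n]
= (2) + (1) + (0)

X[0] = 3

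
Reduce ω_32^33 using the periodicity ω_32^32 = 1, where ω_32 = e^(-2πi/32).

Since ω_32^32 = 1, powers reduce modulo 32.
33 mod 32 = 1
So ω_32^33 = ω_32^1 = e^(-2πi·1/32)

ω_32^33 = ω_32^1 = 0.9808-0.1951i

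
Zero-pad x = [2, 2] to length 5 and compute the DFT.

Original 2-point DFT: [4, 0]
Zero-padded 5-point DFT provides frequency interpolation.

DFT_5([x, 0, ...]) = [4, 2.6180-1.9021i, 0.3820-1.1756i, 0.3820+1.1756i, 2.6180+1.9021i]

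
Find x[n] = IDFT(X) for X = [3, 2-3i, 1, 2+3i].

x[n] = (1/4) Σ(k=0 to 3) X[k] · e^(2πikn/4)

Computing each x[n]:
x[0] = 2
x[1] = 2
x[2] = 0
x[3] = -1

x = [2, 2, 0, -1]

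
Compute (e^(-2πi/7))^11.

Since ω_7^7 = 1, powers reduce modulo 7.
11 mod 7 = 4
So ω_7^11 = ω_7^4 = e^(-2πi·4/7)

ω_7^11 = ω_7^4 = -0.9010+0.4339i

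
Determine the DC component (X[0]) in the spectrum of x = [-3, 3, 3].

X[0] = Σ(n=0 to 2) x[n] · ω_3^0 = Σ x[n]
= (-3) + (3) + (3)

X[0] = 3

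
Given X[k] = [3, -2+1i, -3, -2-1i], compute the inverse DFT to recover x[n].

x[n] = (1/4) Σ(k=0 to 3) X[k] · e^(2πikn/4)

Computing each x[n]:
x[0] = -1
x[1] = 1
x[2] = 1
x[3] = 2

x = [-1, 1, 1, 2]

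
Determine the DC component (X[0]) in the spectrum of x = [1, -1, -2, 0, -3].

X[0] = Σ(n=0 to 4) x[n] · ω_5^0 = Σ x[n]
= (1) + (-1) + (-2) + (0) + (-3)

X[0] = -5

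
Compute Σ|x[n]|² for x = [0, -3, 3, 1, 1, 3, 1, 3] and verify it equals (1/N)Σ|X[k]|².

Time domain:
Σ|x[n]|² = |0|² + |-3|² + |3|² + |1|² + |1|² + |3|² + |1|² + |3|² = 39.0000

Frequency domain:
(1/8)Σ|X[k]|² = (1/8)(|9|² + |-3.8284+3.6569i|² + |-3+4i|² + |1.8284+7.6569i|² + |1|² + |1.8284-7.6569i|² + |-3-4i|² + |-3.8284-3.6569i|²) = (1/8)·312.0000 = 39.0000

Both sides agree, confirming Parseval's theorem.

Σ|x[n]|² = (1/N)Σ|X[k]|² = 39.0000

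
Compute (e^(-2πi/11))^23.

Since ω_11^11 = 1, powers reduce modulo 11.
23 mod 11 = 1
So ω_11^23 = ω_11^1 = e^(-2πi·1/11)

ω_11^23 = ω_11^1 = 0.8413-0.5406i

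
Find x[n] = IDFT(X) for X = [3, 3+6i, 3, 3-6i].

x[n] = (1/4) Σ(k=0 to 3) X[k] · e^(2πikn/4)

Computing each x[n]:
x[0] = 3
x[1] = -3
x[2] = 0
x[3] = 3

x = [3, -3, 0, 3]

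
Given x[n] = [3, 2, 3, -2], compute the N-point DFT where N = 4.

X[k] = Σ(n=0 to 3) x[n] · ω_4^(nk)
where ω_4 = e^(-2πi/4)

Computing each X[k]:
X[0] = 6
X[1] = -4i
X[2] = 6
X[3] = 4i

X = [6, -4i, 6, 4i]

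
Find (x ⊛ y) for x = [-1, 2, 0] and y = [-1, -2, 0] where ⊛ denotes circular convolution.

(x ⊛ y)[n] = Σ(m=0 to 2) x[m] · y[(n-m) mod 3]

Computing each output sample:
(x ⊛ y)[0] = 1
(x ⊛ y)[1] = 0
(x ⊛ y)[2] = -4

x ⊛ y = [1, 0, -4]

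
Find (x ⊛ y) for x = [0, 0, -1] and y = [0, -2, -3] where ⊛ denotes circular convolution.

(x ⊛ y)[n] = Σ(m=0 to 2) x[m] · y[(n-m) mod 3]

Computing each output sample:
(x ⊛ y)[0] = 2
(x ⊛ y)[1] = 3
(x ⊛ y)[2] = 0

x ⊛ y = [2, 3, 0]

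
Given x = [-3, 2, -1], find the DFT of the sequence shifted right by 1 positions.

Time shift by 1: X_shifted[k] = ω_3^(1k) · X[k]
Shifted x = [-1, -3, 2]

DFT(x[n-1]) = [-2, -0.5000+4.3301i, -0.5000-4.3301i]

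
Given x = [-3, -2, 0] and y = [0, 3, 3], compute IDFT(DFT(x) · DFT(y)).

(x ⊛ y)[n] = Σ(m=0 to 2) x[m] · y[(n-m) mod 3]

Computing each output sample:
(x ⊛ y)[0] = -6
(x ⊛ y)[1] = -9
(x ⊛ y)[2] = -15

x ⊛ y = [-6, -9, -15]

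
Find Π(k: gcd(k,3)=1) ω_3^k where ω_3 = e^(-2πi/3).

The primitive 3rd roots of unity are ω_3^k for k coprime to 3: k ∈ {1, 2}
Their product equals the constant term of the cyclotomic polynomial Φ_3(x) up to sign.
For n ≥ 3, the product of all primitive nth roots of unity is 1. (For n=1 it is 1; for n=2 it is -1.)

1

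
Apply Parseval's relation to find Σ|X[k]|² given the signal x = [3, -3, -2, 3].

Parseval: Σ|x[n]|² = (1/N)Σ|X[k]|², so Σ|X[k]|² = N·Σ|x[n]|² = 4·31.0000

Σ|X[k]|² = N·Σ|x[n]|² = 4·31.0000 = 124.0000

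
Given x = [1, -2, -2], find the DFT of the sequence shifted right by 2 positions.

Time shift by 2: X_shifted[k] = ω_3^(2k) · X[k]
Shifted x = [-2, -2, 1]

DFT(x[n-2]) = [-3, -1.5000+2.5981i, -1.5000-2.5981i]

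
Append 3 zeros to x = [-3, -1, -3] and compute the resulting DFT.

Original 3-point DFT: [-7, -1.0000-1.7321i, -1.0000+1.7321i]
Zero-padded 6-point DFT provides frequency interpolation.

DFT_6([x, 0, ...]) = [-7, -2.0000+3.4641i, -1.0000-1.7321i, -5, -1.0000+1.7321i, -2.0000-3.4641i]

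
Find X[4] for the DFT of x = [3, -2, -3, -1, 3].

X[4] = Σ(n=0 to 4) x[n] · ω_5^(4n) where ω_5 = e^(-2πi/5)
= (3)·ω_5^0 + (-2)·ω_5^4 + (-3)·ω_5^8 + (-1)·ω_5^12 + (3)·ω_5^16

X[4] = 6.5451-5.9309i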